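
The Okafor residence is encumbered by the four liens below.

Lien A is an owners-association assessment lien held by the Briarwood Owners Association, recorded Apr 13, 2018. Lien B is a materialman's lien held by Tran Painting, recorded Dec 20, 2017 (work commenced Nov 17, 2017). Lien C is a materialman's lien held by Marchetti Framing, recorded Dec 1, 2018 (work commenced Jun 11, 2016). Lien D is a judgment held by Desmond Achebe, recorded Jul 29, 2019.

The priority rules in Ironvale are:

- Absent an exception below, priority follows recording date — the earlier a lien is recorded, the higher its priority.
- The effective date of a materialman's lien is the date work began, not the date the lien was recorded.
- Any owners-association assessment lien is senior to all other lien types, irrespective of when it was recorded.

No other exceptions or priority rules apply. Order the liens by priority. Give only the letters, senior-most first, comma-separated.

Adjusting effective dates: B relates back to Nov 17, 2017 (work commenced); C relates back to Jun 11, 2016 (work commenced).
As an owners-association assessment lien, A is senior to every other lien.
Remaining liens by effective date: C (Jun 11, 2016), B (Nov 17, 2017), D (Jul 29, 2019).

A, C, B, D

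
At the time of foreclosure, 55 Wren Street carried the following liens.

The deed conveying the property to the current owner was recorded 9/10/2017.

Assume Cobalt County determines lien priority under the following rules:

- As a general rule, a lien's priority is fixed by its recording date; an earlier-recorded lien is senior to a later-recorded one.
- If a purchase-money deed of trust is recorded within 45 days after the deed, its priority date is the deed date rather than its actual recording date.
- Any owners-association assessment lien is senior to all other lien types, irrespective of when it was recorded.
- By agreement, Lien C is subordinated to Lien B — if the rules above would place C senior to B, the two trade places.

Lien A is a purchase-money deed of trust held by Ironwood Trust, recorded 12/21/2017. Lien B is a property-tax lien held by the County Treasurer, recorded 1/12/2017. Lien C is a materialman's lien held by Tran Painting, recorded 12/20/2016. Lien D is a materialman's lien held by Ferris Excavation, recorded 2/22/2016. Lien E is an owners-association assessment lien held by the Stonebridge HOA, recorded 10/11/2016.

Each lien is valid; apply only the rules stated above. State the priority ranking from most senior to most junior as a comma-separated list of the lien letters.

Effective dates after the stated exceptions: A was recorded 102 days after the deed, outside the 45-day window, so it keeps its recording date.
E is an owners-association assessment lien, so it outranks all other liens regardless of date.
Ordering the rest by effective date: D (2/22/2016), C (12/20/2016), B (1/12/2017), A (12/21/2017).
Because C would otherwise rank above B, the subordination swaps them.

E, D, B, C, A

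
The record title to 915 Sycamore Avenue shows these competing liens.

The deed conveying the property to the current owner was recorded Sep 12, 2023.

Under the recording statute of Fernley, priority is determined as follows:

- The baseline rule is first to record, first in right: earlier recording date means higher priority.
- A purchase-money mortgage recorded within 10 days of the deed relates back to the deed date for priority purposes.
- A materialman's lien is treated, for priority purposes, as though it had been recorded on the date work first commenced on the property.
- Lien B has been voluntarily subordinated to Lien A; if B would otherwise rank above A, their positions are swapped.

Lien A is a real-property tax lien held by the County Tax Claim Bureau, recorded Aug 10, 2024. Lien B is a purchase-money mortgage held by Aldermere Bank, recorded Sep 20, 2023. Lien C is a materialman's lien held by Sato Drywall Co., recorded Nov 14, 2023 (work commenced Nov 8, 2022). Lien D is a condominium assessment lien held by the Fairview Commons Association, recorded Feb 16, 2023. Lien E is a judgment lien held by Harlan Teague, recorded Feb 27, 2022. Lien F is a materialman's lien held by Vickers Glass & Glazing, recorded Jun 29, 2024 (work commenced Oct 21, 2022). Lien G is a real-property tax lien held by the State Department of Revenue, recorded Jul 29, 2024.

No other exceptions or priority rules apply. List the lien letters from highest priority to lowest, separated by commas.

Effective dates after the stated exceptions: B relates back to the deed date Sep 12, 2023; C relates back to Nov 8, 2022 (work commenced); F relates back to Oct 21, 2022 (work commenced).
Sorted by effective date: E (Feb 27, 2022), F (Oct 21, 2022), C (Nov 8, 2022), D (Feb 16, 2023), B (Sep 12, 2023), G (Jul 29, 2024), A (Aug 10, 2024).
The subordination applies — B was senior to A — so B and A swap.

E, F, C, D, A, G, B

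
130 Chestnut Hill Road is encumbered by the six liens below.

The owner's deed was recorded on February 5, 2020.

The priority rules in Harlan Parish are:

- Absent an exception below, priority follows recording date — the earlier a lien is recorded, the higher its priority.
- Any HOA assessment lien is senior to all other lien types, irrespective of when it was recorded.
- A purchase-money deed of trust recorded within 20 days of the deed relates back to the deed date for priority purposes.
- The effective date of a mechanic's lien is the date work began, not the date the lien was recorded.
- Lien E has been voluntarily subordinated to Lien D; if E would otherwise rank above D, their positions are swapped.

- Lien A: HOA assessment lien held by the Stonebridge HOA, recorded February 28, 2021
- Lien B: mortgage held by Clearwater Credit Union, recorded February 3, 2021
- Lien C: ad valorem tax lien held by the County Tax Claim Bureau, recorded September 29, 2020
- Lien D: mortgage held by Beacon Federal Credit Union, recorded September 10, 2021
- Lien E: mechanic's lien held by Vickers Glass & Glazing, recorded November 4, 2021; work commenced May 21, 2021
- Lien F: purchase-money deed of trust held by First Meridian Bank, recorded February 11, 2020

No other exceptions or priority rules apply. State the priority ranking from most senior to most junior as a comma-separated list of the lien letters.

A, F, C, B, D, E

Effective dates: E is treated as recorded May 21, 2021, the work-commencement date; F's effective date is the deed date, February 5, 2020.
As an HOA assessment lien, A is senior to every other lien.
Remaining liens by effective date: F (February 5, 2020), C (September 29, 2020), B (February 3, 2021), E (May 21, 2021), D (September 10, 2021).
E is senior to D before the subordination, so the two trade places.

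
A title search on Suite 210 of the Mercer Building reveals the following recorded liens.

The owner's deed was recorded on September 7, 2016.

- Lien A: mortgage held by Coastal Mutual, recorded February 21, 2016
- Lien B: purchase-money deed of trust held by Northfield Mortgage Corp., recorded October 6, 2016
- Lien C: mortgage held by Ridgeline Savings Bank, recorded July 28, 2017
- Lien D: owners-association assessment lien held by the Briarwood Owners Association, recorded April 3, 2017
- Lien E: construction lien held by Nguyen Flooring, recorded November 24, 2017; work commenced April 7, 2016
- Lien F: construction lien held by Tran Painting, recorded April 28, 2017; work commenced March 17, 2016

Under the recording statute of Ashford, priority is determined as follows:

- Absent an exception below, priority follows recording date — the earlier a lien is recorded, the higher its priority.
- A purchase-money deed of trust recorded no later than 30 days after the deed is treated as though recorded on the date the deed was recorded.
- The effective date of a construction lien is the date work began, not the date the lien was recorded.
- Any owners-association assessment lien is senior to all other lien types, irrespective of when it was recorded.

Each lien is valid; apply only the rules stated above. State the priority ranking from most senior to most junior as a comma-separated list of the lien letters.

First, effective dates: B relates back to the deed date September 7, 2016; E relates back to April 7, 2016 (work commenced); F is treated as recorded March 17, 2016, the work-commencement date.
D is an owners-association assessment lien and takes priority over every other lien.
Remaining liens by effective date: A (February 21, 2016), F (March 17, 2016), E (April 7, 2016), B (September 7, 2016), C (July 28, 2017).

D, A, F, E, B, C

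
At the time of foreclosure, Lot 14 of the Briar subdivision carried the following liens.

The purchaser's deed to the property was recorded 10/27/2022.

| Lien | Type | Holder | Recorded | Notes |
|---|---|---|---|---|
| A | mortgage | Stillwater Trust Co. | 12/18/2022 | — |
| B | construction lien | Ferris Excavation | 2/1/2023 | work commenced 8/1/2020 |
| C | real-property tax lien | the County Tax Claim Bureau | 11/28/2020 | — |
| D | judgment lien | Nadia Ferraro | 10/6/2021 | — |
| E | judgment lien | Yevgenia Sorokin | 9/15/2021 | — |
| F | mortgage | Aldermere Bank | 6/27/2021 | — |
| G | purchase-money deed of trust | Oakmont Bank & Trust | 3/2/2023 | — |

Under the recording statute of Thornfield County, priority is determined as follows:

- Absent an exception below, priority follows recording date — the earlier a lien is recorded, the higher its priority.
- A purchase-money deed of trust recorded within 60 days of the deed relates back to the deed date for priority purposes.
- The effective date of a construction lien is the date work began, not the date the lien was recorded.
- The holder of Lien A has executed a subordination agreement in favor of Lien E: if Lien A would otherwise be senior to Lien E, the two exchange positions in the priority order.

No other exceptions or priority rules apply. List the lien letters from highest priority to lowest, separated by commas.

Effective dates after the stated exceptions: B's effective date is 8/1/2020, when work began; G was recorded 126 days after the deed, outside the 60-day window, so it keeps its recording date.
By effective date, earliest first: B (8/1/2020), C (11/28/2020), F (6/27/2021), E (9/15/2021), D (10/6/2021), A (12/18/2022), G (3/2/2023).
A is already junior to E, so the subordination agreement changes nothing.

B, C, F, E, D, A, G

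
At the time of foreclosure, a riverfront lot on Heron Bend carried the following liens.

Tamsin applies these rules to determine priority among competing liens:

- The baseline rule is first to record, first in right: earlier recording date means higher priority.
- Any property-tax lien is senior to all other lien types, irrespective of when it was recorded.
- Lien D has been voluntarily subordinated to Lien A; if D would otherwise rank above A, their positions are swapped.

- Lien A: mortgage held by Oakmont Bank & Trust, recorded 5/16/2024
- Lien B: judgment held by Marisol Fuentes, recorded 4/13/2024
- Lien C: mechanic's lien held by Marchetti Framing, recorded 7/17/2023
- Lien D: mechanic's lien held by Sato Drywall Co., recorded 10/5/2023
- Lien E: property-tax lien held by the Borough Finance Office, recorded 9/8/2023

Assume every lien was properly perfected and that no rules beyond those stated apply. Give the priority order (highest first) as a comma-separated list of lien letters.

As a property-tax lien, E is senior to every other lien.
Remaining liens by effective date: C (7/17/2023), D (10/5/2023), B (4/13/2024), A (5/16/2024).
D would otherwise be senior to A, so under the subordination agreement D and A exchange positions.

E, C, A, B, D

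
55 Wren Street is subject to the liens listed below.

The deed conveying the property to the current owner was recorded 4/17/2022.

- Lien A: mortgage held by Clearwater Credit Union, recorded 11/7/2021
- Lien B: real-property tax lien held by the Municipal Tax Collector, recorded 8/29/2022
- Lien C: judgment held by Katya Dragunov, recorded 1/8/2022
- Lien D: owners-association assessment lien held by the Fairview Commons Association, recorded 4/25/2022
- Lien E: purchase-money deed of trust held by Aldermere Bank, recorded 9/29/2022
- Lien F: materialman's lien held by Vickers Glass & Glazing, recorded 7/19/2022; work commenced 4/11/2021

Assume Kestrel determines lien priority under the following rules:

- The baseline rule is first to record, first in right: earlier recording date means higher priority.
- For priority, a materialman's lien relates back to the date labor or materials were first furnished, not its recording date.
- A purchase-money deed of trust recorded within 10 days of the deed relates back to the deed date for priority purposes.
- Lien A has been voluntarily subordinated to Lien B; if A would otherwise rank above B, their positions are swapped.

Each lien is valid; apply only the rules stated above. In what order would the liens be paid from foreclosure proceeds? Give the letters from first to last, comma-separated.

Adjusting effective dates: E was recorded 165 days after the deed — beyond 10 days — so no relation-back applies; F is treated as recorded 4/11/2021, the work-commencement date.
Ordering by effective date: F (4/11/2021), A (11/7/2021), C (1/8/2022), D (4/25/2022), B (8/29/2022), E (9/29/2022).
The subordination applies — A was senior to B — so A and B swap.

F, B, C, D, A, E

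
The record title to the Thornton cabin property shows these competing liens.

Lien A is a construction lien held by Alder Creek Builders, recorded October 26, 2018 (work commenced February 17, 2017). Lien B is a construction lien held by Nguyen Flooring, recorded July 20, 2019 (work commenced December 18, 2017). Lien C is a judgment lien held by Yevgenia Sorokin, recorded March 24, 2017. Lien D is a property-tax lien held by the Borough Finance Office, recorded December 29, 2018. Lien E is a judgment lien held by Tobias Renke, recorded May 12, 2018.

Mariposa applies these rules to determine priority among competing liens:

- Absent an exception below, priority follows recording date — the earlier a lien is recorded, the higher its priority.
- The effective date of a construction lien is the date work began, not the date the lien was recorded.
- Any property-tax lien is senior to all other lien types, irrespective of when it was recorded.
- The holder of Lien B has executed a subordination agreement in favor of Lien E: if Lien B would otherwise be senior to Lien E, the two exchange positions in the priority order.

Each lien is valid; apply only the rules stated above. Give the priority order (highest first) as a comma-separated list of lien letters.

D, A, C, E, B

First, effective dates: A relates back to February 17, 2017 (work commenced); B's effective date is December 18, 2017, when work began.
D is a property-tax lien and takes priority over every other lien.
The other liens, earliest effective date first: A (February 17, 2017), C (March 24, 2017), B (December 18, 2017), E (May 12, 2018).
B would otherwise be senior to E, so under the subordination agreement B and E exchange positions.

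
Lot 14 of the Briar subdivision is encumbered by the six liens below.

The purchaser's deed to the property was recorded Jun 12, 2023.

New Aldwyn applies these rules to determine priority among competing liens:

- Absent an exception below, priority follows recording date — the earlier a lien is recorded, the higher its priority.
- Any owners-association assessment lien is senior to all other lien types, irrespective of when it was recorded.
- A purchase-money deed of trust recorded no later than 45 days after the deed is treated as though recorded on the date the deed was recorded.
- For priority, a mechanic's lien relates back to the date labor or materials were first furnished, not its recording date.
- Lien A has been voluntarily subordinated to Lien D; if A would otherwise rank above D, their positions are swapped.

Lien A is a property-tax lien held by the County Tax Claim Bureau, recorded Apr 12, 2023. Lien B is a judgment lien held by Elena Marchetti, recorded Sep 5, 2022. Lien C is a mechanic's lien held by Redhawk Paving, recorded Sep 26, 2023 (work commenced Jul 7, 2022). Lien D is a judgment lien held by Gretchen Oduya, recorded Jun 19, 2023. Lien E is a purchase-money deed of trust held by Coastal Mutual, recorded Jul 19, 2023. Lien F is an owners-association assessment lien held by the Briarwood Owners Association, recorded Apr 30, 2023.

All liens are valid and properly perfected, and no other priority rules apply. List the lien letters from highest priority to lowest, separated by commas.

Adjusting effective dates: C relates back to Jul 7, 2022 (work commenced); E was recorded within the 45-day window, so its effective date is the deed date Jun 12, 2023.
As an owners-association assessment lien, F is senior to every other lien.
Among the remaining liens, by effective date: C (Jul 7, 2022), B (Sep 5, 2022), A (Apr 12, 2023), E (Jun 12, 2023), D (Jun 19, 2023).
A would otherwise be senior to D, so under the subordination agreement A and D exchange positions.

F, C, B, D, E, A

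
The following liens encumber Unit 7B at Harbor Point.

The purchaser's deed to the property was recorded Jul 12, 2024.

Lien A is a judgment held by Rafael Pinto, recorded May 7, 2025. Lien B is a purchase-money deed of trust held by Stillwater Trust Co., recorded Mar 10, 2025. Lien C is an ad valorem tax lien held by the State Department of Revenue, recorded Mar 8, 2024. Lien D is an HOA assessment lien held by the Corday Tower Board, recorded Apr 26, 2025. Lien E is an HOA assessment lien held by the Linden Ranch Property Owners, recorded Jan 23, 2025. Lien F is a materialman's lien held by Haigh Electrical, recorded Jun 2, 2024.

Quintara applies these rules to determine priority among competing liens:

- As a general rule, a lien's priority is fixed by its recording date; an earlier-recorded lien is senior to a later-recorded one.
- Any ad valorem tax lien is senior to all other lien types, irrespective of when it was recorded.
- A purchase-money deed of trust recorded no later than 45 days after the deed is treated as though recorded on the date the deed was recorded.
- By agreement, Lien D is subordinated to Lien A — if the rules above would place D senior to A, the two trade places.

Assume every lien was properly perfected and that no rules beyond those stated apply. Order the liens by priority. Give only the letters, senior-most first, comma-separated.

C, F, E, B, A, D

First, effective dates: B was recorded 241 days after the deed, outside the 45-day window, so it keeps its recording date.
C is an ad valorem tax lien and takes priority over every other lien.
The other liens, earliest effective date first: F (Jun 2, 2024), E (Jan 23, 2025), B (Mar 10, 2025), D (Apr 26, 2025), A (May 7, 2025).
D is senior to A before the subordination, so the two trade places.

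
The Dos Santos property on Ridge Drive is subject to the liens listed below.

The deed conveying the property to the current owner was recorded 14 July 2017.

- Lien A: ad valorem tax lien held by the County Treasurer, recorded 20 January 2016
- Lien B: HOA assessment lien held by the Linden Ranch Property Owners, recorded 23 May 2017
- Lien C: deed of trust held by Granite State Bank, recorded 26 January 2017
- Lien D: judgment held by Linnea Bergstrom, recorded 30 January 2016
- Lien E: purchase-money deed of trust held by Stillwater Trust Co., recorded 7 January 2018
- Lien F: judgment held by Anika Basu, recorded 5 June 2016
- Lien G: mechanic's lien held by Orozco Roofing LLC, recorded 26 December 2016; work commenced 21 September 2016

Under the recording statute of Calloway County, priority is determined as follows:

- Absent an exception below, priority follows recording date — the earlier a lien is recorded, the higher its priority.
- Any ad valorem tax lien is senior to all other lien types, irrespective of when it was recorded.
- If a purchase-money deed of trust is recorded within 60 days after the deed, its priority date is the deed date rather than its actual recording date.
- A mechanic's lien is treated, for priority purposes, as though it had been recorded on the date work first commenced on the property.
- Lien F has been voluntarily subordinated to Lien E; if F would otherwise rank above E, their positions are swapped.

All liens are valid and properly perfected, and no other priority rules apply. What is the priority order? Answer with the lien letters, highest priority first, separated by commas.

A, D, E, G, C, B, F

Effective dates: E was recorded 177 days after the deed — beyond 60 days — so no relation-back applies; G is treated as recorded 21 September 2016, the work-commencement date.
A is an ad valorem tax lien, so it outranks all other liens regardless of date.
The other liens, earliest effective date first: D (30 January 2016), F (5 June 2016), G (21 September 2016), C (26 January 2017), B (23 May 2017), E (7 January 2018).
F is senior to E before the subordination, so the two trade places.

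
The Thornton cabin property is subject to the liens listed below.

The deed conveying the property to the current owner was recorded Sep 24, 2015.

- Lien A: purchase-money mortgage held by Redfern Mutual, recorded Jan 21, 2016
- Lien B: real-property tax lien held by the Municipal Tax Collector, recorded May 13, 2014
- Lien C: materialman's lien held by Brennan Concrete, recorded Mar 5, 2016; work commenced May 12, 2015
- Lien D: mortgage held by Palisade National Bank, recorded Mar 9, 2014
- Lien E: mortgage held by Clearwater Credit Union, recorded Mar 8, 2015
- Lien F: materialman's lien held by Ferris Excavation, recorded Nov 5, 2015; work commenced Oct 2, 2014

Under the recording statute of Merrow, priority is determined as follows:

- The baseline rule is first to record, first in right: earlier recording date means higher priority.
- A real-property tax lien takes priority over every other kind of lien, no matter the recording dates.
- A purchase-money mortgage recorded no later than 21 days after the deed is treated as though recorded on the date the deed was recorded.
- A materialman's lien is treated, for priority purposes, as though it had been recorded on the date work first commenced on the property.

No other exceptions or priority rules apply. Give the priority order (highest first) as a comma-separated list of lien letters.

B, D, F, E, C, A

Adjusting effective dates: A missed the 21-day window (119 days after the deed), so its recording date stands; C is treated as recorded May 12, 2015, the work-commencement date; F is treated as recorded Oct 2, 2014, the work-commencement date.
B, as a real-property tax lien, has superpriority and ranks first.
The other liens, earliest effective date first: D (Mar 9, 2014), F (Oct 2, 2014), E (Mar 8, 2015), C (May 12, 2015), A (Jan 21, 2016).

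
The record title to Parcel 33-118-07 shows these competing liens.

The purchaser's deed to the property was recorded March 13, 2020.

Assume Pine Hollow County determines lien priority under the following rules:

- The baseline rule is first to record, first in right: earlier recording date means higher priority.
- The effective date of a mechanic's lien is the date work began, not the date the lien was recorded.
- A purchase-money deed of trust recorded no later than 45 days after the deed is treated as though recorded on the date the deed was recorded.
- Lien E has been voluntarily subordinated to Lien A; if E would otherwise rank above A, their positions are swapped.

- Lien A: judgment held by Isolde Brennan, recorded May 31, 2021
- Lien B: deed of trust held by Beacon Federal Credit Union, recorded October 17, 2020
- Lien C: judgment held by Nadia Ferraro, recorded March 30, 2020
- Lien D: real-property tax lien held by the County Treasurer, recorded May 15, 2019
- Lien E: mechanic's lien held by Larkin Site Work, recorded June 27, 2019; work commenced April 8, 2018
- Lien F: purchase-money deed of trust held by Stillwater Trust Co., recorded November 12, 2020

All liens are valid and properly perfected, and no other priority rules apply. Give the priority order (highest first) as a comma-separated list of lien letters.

Adjusting effective dates: E relates back to April 8, 2018 (work commenced); F was recorded 244 days after the deed, outside the 45-day window, so it keeps its recording date.
By effective date, earliest first: E (April 8, 2018), D (May 15, 2019), C (March 30, 2020), B (October 17, 2020), F (November 12, 2020), A (May 31, 2021).
E is senior to A before the subordination, so the two trade places.

A, D, C, B, F, E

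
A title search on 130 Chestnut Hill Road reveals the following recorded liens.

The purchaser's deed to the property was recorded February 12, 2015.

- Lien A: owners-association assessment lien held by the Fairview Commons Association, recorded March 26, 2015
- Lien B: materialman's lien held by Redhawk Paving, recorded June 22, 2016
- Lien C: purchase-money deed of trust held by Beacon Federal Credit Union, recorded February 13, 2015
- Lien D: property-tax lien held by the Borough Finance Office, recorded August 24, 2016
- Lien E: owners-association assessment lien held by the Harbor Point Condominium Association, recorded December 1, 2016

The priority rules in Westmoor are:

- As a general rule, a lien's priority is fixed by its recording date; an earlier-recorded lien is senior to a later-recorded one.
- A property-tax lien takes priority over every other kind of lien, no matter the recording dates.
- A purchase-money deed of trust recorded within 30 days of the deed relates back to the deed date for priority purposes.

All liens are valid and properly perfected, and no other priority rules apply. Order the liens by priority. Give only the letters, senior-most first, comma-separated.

D, C, A, B, E

Adjusting effective dates: C was recorded within the 30-day window, so its effective date is the deed date February 12, 2015.
As a property-tax lien, D is senior to every other lien.
Ordering the rest by effective date: C (February 12, 2015), A (March 26, 2015), B (June 22, 2016), E (December 1, 2016).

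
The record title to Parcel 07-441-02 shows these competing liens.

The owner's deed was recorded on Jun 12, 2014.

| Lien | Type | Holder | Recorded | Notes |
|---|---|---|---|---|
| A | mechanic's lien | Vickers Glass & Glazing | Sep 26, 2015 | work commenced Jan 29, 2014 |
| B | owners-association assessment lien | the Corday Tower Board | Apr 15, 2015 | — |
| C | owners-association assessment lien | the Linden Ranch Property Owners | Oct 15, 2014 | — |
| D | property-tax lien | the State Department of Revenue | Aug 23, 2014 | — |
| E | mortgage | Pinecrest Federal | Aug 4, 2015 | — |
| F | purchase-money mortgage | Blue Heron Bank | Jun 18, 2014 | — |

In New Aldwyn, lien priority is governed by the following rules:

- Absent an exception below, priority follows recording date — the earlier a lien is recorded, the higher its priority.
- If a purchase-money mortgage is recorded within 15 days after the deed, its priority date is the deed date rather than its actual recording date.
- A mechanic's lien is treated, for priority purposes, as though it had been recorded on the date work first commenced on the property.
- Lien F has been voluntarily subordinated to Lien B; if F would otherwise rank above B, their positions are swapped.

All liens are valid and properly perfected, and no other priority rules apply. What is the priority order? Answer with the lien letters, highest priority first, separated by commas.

First, effective dates: A relates back to Jan 29, 2014 (work commenced); F's effective date is the deed date, Jun 12, 2014.
Sorted by effective date: A (Jan 29, 2014), F (Jun 12, 2014), D (Aug 23, 2014), C (Oct 15, 2014), B (Apr 15, 2015), E (Aug 4, 2015).
Because F would otherwise rank above B, the subordination swaps them.

A, B, D, C, F, E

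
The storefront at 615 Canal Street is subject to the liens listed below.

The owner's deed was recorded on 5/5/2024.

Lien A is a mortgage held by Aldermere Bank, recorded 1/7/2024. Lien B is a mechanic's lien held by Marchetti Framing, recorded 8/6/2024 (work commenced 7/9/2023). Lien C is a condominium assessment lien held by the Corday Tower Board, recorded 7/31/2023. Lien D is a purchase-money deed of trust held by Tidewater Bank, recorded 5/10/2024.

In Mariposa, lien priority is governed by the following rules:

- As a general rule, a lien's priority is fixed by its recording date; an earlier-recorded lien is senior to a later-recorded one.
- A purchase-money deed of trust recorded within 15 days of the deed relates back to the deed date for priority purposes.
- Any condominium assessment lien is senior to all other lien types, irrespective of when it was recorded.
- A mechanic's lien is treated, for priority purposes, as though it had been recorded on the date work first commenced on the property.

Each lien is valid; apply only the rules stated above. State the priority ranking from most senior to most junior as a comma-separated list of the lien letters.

C, B, A, D

Effective dates after the stated exceptions: B relates back to 7/9/2023 (work commenced); D's effective date is the deed date, 5/5/2024.
C, as a condominium assessment lien, has superpriority and ranks first.
Remaining liens by effective date: B (7/9/2023), A (1/7/2024), D (5/5/2024).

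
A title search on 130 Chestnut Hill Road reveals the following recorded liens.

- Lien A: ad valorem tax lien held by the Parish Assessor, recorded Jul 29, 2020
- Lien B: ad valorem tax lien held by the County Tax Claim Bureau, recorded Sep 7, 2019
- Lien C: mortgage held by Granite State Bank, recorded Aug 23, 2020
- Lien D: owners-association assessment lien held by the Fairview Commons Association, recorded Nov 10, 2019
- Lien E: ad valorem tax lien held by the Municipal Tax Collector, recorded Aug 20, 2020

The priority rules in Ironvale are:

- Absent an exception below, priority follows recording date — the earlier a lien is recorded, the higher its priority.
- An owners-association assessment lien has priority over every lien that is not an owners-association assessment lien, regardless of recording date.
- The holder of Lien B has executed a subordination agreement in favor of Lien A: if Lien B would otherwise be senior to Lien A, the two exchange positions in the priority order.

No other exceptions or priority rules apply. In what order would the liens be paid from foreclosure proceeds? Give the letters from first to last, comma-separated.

D, as an owners-association assessment lien, has superpriority and ranks first.
The other liens, earliest effective date first: B (Sep 7, 2019), A (Jul 29, 2020), E (Aug 20, 2020), C (Aug 23, 2020).
B is senior to A before the subordination, so the two trade places.

D, A, B, E, C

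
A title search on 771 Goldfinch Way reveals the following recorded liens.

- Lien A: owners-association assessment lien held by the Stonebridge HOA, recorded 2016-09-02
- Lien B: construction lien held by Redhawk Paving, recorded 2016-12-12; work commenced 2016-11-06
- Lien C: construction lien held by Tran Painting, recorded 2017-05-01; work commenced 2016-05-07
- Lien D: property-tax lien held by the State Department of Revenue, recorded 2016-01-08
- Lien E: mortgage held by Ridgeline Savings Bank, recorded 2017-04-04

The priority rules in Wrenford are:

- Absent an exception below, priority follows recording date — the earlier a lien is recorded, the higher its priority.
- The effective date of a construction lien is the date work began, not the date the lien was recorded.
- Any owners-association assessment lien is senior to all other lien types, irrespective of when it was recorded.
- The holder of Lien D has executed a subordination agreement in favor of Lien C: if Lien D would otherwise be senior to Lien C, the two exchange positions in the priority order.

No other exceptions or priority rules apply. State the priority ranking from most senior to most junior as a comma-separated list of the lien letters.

A, C, D, B, E

First, effective dates: B is treated as recorded 2016-11-06, the work-commencement date; C relates back to 2016-05-07 (work commenced).
As an owners-association assessment lien, A is senior to every other lien.
Among the remaining liens, by effective date: D (2016-01-08), C (2016-05-07), B (2016-11-06), E (2017-04-04).
The subordination applies — D was senior to C — so D and C swap.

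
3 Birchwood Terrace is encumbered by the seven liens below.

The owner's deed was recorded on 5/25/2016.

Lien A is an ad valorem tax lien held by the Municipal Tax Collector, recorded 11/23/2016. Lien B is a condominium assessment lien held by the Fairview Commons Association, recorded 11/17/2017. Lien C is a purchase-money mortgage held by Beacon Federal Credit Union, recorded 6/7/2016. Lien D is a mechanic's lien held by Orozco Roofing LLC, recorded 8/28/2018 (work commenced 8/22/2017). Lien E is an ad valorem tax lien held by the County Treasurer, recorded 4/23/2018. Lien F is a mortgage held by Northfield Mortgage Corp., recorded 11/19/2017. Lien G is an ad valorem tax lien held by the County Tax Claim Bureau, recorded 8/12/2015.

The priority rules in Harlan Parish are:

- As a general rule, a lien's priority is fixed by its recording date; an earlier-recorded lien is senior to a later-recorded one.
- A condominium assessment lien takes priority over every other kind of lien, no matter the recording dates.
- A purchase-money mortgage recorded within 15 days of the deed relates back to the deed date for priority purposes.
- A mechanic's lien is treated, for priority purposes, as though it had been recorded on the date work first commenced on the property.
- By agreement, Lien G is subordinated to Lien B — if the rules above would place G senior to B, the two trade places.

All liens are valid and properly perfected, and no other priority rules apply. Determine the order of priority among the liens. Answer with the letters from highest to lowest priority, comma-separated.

B, G, C, A, D, F, E

First, effective dates: C was recorded within the 15-day window, so its effective date is the deed date 5/25/2016; D is treated as recorded 8/22/2017, the work-commencement date.
B is a condominium assessment lien and takes priority over every other lien.
The other liens, earliest effective date first: G (8/12/2015), C (5/25/2016), A (11/23/2016), D (8/22/2017), F (11/19/2017), E (4/23/2018).
G already ranks below B; the subordination has no effect.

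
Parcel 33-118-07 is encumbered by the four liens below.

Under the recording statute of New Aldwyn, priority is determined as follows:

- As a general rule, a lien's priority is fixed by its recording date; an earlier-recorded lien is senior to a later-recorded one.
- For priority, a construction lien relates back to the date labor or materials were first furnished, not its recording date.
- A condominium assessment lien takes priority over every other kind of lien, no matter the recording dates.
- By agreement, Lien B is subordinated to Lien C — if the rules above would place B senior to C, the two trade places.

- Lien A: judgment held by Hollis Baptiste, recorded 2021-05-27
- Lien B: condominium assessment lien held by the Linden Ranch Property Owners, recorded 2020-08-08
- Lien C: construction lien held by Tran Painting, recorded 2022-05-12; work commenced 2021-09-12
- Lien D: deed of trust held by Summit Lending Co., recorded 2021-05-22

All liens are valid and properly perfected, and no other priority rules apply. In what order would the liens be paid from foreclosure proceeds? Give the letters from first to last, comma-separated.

First, effective dates: C's effective date is 2021-09-12, when work began.
B is a condominium assessment lien and takes priority over every other lien.
The other liens, earliest effective date first: D (2021-05-22), A (2021-05-27), C (2021-09-12).
B is senior to C before the subordination, so the two trade places.

C, D, A, B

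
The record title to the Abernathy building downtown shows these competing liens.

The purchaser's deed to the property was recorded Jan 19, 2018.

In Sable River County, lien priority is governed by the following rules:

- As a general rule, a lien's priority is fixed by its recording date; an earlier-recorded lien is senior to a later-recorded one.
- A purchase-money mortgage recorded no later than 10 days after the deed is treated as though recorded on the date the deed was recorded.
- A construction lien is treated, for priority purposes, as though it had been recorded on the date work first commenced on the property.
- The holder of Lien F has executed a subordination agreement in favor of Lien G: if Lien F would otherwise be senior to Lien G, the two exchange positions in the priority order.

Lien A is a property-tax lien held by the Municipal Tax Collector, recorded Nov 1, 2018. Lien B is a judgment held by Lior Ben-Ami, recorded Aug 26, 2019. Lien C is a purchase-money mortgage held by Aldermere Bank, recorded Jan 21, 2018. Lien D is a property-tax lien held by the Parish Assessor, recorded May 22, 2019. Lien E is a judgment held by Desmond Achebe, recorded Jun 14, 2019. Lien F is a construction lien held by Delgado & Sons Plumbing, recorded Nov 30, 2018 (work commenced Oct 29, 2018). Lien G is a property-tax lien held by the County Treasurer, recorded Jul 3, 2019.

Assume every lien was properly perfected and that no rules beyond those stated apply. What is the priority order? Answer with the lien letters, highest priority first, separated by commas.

C, G, A, D, E, F, B

Adjusting effective dates: C was recorded within the 10-day window, so its effective date is the deed date Jan 19, 2018; F's effective date is Oct 29, 2018, when work began.
Sorted by effective date: C (Jan 19, 2018), F (Oct 29, 2018), A (Nov 1, 2018), D (May 22, 2019), E (Jun 14, 2019), G (Jul 3, 2019), B (Aug 26, 2019).
F is senior to G before the subordination, so the two trade places.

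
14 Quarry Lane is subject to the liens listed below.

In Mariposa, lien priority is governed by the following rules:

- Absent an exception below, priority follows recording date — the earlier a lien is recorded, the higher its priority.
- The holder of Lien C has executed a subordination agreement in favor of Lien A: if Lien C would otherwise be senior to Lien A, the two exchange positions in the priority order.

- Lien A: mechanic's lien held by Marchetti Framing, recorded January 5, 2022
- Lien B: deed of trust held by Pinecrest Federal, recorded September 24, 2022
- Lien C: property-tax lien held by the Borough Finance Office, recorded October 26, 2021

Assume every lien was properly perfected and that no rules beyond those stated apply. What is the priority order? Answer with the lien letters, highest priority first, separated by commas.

By effective date, earliest first: C (October 26, 2021), A (January 5, 2022), B (September 24, 2022).
Because C would otherwise rank above A, the subordination swaps them.

A, C, B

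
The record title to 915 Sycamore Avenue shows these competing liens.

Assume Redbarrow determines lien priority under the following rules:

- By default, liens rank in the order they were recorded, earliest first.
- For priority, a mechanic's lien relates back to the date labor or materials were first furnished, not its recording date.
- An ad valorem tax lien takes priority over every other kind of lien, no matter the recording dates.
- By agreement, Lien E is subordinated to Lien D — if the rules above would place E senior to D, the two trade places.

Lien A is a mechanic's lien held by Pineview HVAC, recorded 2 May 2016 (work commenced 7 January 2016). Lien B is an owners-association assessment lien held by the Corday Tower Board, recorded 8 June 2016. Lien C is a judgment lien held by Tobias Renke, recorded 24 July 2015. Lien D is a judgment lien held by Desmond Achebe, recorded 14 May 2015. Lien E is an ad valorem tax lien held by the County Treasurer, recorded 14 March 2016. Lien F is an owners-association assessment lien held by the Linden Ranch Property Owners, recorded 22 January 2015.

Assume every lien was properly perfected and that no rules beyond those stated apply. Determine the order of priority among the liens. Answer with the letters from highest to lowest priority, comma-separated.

D, F, E, C, A, B

First, effective dates: A's effective date is 7 January 2016, when work began.
As an ad valorem tax lien, E is senior to every other lien.
Among the remaining liens, by effective date: F (22 January 2015), D (14 May 2015), C (24 July 2015), A (7 January 2016), B (8 June 2016).
E is senior to D before the subordination, so the two trade places.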